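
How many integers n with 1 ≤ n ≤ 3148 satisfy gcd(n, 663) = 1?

663 = 3·13·17. Inclusion–exclusion on these primes:
3148 − ⌊3148/3⌋ − ⌊3148/13⌋ − ⌊3148/17⌋ + ⌊3148/39⌋ + ⌊3148/51⌋ + ⌊3148/221⌋ − ⌊3148/663⌋ = 1823

1823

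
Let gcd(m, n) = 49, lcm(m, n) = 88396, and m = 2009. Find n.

2156

Using mn = gcd(m,n)·lcm(m,n) = 49·88396 = 4331404, we get n = 4331404/2009 = 2156.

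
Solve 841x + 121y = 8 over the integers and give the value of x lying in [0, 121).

39

Euclid: 841 = 6·121 + 115; 121 = 1·115 + 6; 115 = 19·6 + 1; 6 = 6·1 + 0 → gcd = 1; 8 = 1·8.
Back-substitution yields 841·(20) + 121·(-139) = 1, so one solution is x = 20·8 = 160, y = -139·8 = -1112.
Solutions in x differ by 121/1 = 121; the one in [0, 121) is 160 mod 121 = 39.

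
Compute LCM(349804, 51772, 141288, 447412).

349804 = 2² · 7 · 13 · 31²; 51772 = 2² · 7 · 43²; 141288 = 2³ · 3 · 7 · 29²; 447412 = 2² · 7 · 19 · 29²
lcm takes max exponent of each prime: 2³ · 3 · 7 · 13 · 19 · 29² · 31² · 43² = 62010113978904

62010113978904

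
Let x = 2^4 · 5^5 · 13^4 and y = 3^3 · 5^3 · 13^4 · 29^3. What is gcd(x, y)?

3570125

min exponent per shared prime: 5^3 · 13^4 = 3570125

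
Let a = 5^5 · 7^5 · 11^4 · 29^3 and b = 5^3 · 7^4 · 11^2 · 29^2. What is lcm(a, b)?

18754476933259375

max exponent per prime: 5^5 · 7^5 · 11^4 · 29^3 = 18754476933259375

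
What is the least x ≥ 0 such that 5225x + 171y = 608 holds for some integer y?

1

Euclid: 5225 = 30·171 + 95; 171 = 1·95 + 76; 95 = 1·76 + 19; 76 = 4·19 + 0 → gcd = 19; 608 = 19·32.
Back-substitution yields 5225·(2) + 171·(-61) = 19, so one solution is x = 2·32 = 64, y = -61·32 = -1952.
Solutions in x differ by 171/19 = 9; the one in [0, 9) is 64 mod 9 = 1.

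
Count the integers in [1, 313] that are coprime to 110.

115

110 = 2·5·11. Inclusion–exclusion on these primes:
313 − ⌊313/2⌋ − ⌊313/5⌋ − ⌊313/11⌋ + ⌊313/10⌋ + ⌊313/22⌋ + ⌊313/55⌋ − ⌊313/110⌋ = 115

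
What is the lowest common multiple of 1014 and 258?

gcd first: 1014 = 3·258 + 240; 258 = 1·240 + 18; 240 = 13·18 + 6; 18 = 3·6 + 0 → gcd = 6
lcm = 1014·258/gcd = 261612/6 = 43602

43602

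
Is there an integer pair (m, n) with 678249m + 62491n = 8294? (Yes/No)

By Bézout, 678249m + 62491n = 8294 has integer solutions iff gcd(678249, 62491) | 8294.
Euclid: 678249 = 10·62491 + 53339; 62491 = 1·53339 + 9152; 53339 = 5·9152 + 7579; 9152 = 1·7579 + 1573; 7579 = 4·1573 + 1287; 1573 = 1·1287 + 286; 1287 = 4·286 + 143; 286 = 2·143 + 0. gcd = 143; 8294 mod 143 = 0. Yes.

Yes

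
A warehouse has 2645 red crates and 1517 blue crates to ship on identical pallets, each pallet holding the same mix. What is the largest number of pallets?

Euclid: 2645 = 1·1517 + 1128; 1517 = 1·1128 + 389; 1128 = 2·389 + 350; 389 = 1·350 + 39; 350 = 8·39 + 38; 39 = 1·38 + 1; 38 = 38·1 + 0. Last nonzero remainder: 1.

1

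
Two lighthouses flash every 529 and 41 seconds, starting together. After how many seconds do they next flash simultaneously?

21689

529 = 23²; 41 = 41
max exponents: 23² · 41 = 21689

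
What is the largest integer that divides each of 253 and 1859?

253 = 11 · 23
1859 = 11 · 13²
Common: 11 = 11

11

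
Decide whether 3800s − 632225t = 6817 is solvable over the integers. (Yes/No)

By Bézout, 3800s − 632225t = 6817 has integer solutions iff gcd(3800, 632225) | 6817.
Euclid: 632225 = 166·3800 + 1425; 3800 = 2·1425 + 950; 1425 = 1·950 + 475; 950 = 2·475 + 0. gcd = 475; 6817 mod 475 = 167. No.

No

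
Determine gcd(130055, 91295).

Euclid: 130055 = 1·91295 + 38760; 91295 = 2·38760 + 13775; 38760 = 2·13775 + 11210; 13775 = 1·11210 + 2565; 11210 = 4·2565 + 950; 2565 = 2·950 + 665; 950 = 1·665 + 285; 665 = 2·285 + 95; 285 = 3·95 + 0. Last nonzero remainder: 95.

95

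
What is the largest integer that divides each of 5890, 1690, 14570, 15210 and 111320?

gcd(5890, 1690): 5890 = 3·1690 + 820; 1690 = 2·820 + 50; 820 = 16·50 + 20; 50 = 2·20 + 10; 20 = 2·10 + 0 → 10
gcd(10, 14570): 14570 = 1457·10 + 0 → 10
gcd(10, 15210): 15210 = 1521·10 + 0 → 10
gcd(10, 111320): 111320 = 11132·10 + 0 → 10

10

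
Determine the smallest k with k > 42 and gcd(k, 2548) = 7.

2548 = 7·364. Any k with gcd(k, 2548) = 7 is a multiple of 7, say 7s, with s coprime to 364.
Need s > 42/7, so s ≥ 7. First s ≥ 7 with gcd(s, 364) = 1 is s = 9. Thus k = 7·9 = 63.

63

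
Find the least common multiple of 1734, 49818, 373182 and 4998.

43878285397506

lcm(1734, 49818) = 1734·49818/gcd = 86384412/6 = 14397402
lcm(14397402, 373182) = 14397402·373182/gcd = 5372851273164/6 = 895475212194
lcm(895475212194, 4998) = 895475212194·4998/gcd = 4475585110545612/102 = 43878285397506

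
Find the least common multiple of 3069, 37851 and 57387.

3069 = 3² · 11 · 31; 37851 = 3 · 11 · 31 · 37; 57387 = 3 · 11 · 37 · 47
lcm takes max exponent of each prime: 3² · 11 · 31 · 37 · 47 = 5336991

5336991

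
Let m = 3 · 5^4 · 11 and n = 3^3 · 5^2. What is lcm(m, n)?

185625

max exponent per prime: 3^3 · 5^4 · 11 = 185625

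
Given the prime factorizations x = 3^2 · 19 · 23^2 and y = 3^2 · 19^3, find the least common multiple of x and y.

32655699

max exponent per prime: 3^2 · 19^3 · 23^2 = 32655699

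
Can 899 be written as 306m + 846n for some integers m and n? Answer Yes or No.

gcd(306, 846): 846 = 2·306 + 234; 306 = 1·234 + 72; 234 = 3·72 + 18; 72 = 4·18 + 0 → 18
18 does not divide 899, so a solution does not exist.

No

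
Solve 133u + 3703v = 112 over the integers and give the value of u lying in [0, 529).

502

gcd(133, 3703) = 7 (Euclid: 3703 = 27·133 + 112; 133 = 1·112 + 21; 112 = 5·21 + 7; 21 = 3·7 + 0), and 7 | 112.
Extended Euclid: 133·(-167) + 3703·(6) = 7. Scale by 16: u₀ = -2672.
General solution u = u₀ + 529t; reducing mod 529 gives u = 502 (and v = -18).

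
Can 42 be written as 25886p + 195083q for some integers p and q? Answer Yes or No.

gcd(25886, 195083): 195083 = 7·25886 + 13881; 25886 = 1·13881 + 12005; 13881 = 1·12005 + 1876; 12005 = 6·1876 + 749; 1876 = 2·749 + 378; 749 = 1·378 + 371; 378 = 1·371 + 7; 371 = 53·7 + 0 → 7
7 divides 42, so a solution exists.

Yes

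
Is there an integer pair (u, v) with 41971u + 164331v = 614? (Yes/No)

gcd(41971, 164331): 164331 = 3·41971 + 38418; 41971 = 1·38418 + 3553; 38418 = 10·3553 + 2888; 3553 = 1·2888 + 665; 2888 = 4·665 + 228; 665 = 2·228 + 209; 228 = 1·209 + 19; 209 = 11·19 + 0 → 19
19 does not divide 614, so a solution does not exist.

No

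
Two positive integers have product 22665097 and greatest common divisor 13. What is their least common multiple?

1743469

Since gcd(a,b)·lcm(a,b) = ab, lcm = 22665097/13 = 1743469.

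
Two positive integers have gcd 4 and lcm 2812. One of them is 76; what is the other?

a·b = gcd·lcm = 4·2812 = 11248, so b = 11248/76 = 148.

148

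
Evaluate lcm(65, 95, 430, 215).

106210

lcm(65, 95) = 65·95/gcd = 6175/5 = 1235
lcm(1235, 430) = 1235·430/gcd = 531050/5 = 106210
lcm(106210, 215) = 106210·215/gcd = 22835150/215 = 106210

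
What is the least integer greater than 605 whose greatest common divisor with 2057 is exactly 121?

gcd(t, 2057) = 121 forces 121 | t; write t = 121s. Then gcd(121s, 121·17) = 121·gcd(s, 17), so need gcd(s, 17) = 1.
121s > 605 gives s ≥ 6. The least s ≥ 6 coprime to 17 is 6, so t = 121·6 = 726.

726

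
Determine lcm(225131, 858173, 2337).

30505475631

225131 = 17² · 19 · 41; 858173 = 19 · 31² · 47; 2337 = 3 · 19 · 41
lcm takes max exponent of each prime: 3 · 17² · 19 · 31² · 41 · 47 = 30505475631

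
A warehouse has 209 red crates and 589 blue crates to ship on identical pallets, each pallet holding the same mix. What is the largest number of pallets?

209 = 11 · 19
589 = 19 · 31
Common: 19 = 19

19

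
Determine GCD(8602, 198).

8602 = 2 · 11 · 17 · 23
198 = 2 · 3² · 11
Common: 2 · 11 = 22

22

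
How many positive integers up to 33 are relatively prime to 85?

26

Prime factors of 85: 5, 17. Count integers ≤ 33 divisible by none of them.
By inclusion–exclusion: 33 − ⌊33/5⌋ − ⌊33/17⌋ + ⌊33/85⌋ = 26.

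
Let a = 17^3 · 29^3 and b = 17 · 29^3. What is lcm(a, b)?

119823157

max exponent per prime: 17^3 · 29^3 = 119823157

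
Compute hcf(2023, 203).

2023 = 7 · 17²
203 = 7 · 29
Common: 7 = 7

7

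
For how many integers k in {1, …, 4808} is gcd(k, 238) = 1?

1940

Prime factors of 238: 2, 7, 17. Count integers ≤ 4808 divisible by none of them.
By inclusion–exclusion: 4808 − ⌊4808/2⌋ − ⌊4808/7⌋ − ⌊4808/17⌋ + ⌊4808/14⌋ + ⌊4808/34⌋ + ⌊4808/119⌋ − ⌊4808/238⌋ = 1940.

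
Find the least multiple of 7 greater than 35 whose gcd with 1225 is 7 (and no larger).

gcd(t, 1225) = 7 forces 7 | t; write t = 7s. Then gcd(7s, 7·175) = 7·gcd(s, 175), so need gcd(s, 175) = 1.
7s > 35 gives s ≥ 6. The least s ≥ 6 coprime to 175 is 6, so t = 7·6 = 42.

42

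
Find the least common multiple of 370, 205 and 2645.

8024930

370 = 2 · 5 · 37; 205 = 5 · 41; 2645 = 5 · 23²
lcm takes max exponent of each prime: 2 · 5 · 23² · 37 · 41 = 8024930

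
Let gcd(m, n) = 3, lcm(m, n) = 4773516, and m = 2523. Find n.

Using mn = gcd(m,n)·lcm(m,n) = 3·4773516 = 14320548, we get n = 14320548/2523 = 5676.

5676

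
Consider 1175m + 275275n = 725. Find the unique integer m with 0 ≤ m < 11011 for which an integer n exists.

1172

Reduce mod 275275: 1175m ≡ 725 (mod 275275). With g = gcd(1175, 275275) = 25 dividing 725, divide through: 47m ≡ 29 (mod 11011).
Since gcd(47, 11011) = 1, m ≡ 29·(47)⁻¹ ≡ 1172 (mod 11011). Smallest non-negative: 1172.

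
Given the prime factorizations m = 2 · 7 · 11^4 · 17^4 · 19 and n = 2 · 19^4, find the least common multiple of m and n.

max exponent per prime: 2 · 7 · 11^4 · 17^4 · 19^4 = 2231047751358734

2231047751358734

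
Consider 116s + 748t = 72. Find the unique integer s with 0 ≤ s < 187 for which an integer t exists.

gcd(116, 748) = 4 (Euclid: 748 = 6·116 + 52; 116 = 2·52 + 12; 52 = 4·12 + 4; 12 = 3·4 + 0), and 4 | 72.
Extended Euclid: 116·(-58) + 748·(9) = 4. Scale by 18: s₀ = -1044.
General solution s = s₀ + 187k; reducing mod 187 gives s = 78 (and t = -12).

78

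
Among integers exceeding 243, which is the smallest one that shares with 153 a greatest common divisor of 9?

252

153 = 9·17. Any a with gcd(a, 153) = 9 is a multiple of 9, say 9s, with s coprime to 17.
Need s > 243/9, so s ≥ 28. First s ≥ 28 with gcd(s, 17) = 1 is s = 28. Thus a = 9·28 = 252.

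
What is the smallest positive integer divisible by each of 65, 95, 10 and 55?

27170

65 = 5 · 13; 95 = 5 · 19; 10 = 2 · 5; 55 = 5 · 11
lcm takes max exponent of each prime: 2 · 5 · 11 · 13 · 19 = 27170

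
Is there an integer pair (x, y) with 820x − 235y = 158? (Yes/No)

gcd(820, 235): 820 = 3·235 + 115; 235 = 2·115 + 5; 115 = 23·5 + 0 → 5
5 does not divide 158, so a solution does not exist.

No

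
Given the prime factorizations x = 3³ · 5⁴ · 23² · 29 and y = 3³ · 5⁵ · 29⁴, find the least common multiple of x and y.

max exponent per prime: 3³ · 5⁵ · 23² · 29⁴ = 31569045384375

31569045384375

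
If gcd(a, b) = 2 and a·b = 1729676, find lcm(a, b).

Since gcd(a,b)·lcm(a,b) = ab, lcm = 1729676/2 = 864838.

864838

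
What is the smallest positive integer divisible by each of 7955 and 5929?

47165195

gcd first: 7955 = 1·5929 + 2026; 5929 = 2·2026 + 1877; 2026 = 1·1877 + 149; 1877 = 12·149 + 89; 149 = 1·89 + 60; 89 = 1·60 + 29; 60 = 2·29 + 2; 29 = 14·2 + 1; 2 = 2·1 + 0 → gcd = 1
lcm = 7955·5929/gcd = 47165195/1 = 47165195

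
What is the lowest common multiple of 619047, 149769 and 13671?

619047 = 3² · 11 · 13² · 37; 149769 = 3⁴ · 43²; 13671 = 3² · 7² · 31
lcm takes max exponent of each prime: 3⁴ · 7² · 11 · 13² · 31 · 37 · 43² = 15648071351913

15648071351913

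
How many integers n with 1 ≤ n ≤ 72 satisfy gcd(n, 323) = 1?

65

323 = 17·19. Inclusion–exclusion on these primes:
72 − ⌊72/17⌋ − ⌊72/19⌋ + ⌊72/323⌋ = 65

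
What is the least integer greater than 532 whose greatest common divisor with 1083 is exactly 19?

1083 = 19·57. Any a with gcd(a, 1083) = 19 is a multiple of 19, say 19s, with s coprime to 57.
Need s > 532/19, so s ≥ 29. First s ≥ 29 with gcd(s, 57) = 1 is s = 29. Thus a = 19·29 = 551.

551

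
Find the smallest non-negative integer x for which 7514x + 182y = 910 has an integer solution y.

0

Reduce mod 182: 7514x ≡ 910 (mod 182). With g = gcd(7514, 182) = 26 dividing 910, divide through: 289x ≡ 35 (mod 7).
Since gcd(289, 7) = 1, x ≡ 35·(289)⁻¹ ≡ 0 (mod 7). Smallest non-negative: 0.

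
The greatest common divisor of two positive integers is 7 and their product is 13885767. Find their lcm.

1983681

Since gcd(p,q)·lcm(p,q) = pq, lcm = 13885767/7 = 1983681.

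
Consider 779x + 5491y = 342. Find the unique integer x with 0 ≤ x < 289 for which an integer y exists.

226

Reduce mod 5491: 779x ≡ 342 (mod 5491). With g = gcd(779, 5491) = 19 dividing 342, divide through: 41x ≡ 18 (mod 289).
Since gcd(41, 289) = 1, x ≡ 18·(41)⁻¹ ≡ 226 (mod 289). Smallest non-negative: 226.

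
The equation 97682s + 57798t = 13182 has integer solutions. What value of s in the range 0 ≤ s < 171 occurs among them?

138

gcd(97682, 57798) = 338 (Euclid: 97682 = 1·57798 + 39884; 57798 = 1·39884 + 17914; 39884 = 2·17914 + 4056; 17914 = 4·4056 + 1690; 4056 = 2·1690 + 676; 1690 = 2·676 + 338; 676 = 2·338 + 0), and 338 | 13182.
Extended Euclid: 97682·(-71) + 57798·(120) = 338. Scale by 39: s₀ = -2769.
General solution s = s₀ + 171k; reducing mod 171 gives s = 138 (and t = -233).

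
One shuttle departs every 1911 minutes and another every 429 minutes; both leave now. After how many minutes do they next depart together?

21021

1911 = 3 · 7² · 13; 429 = 3 · 11 · 13
max exponents: 3 · 7² · 11 · 13 = 21021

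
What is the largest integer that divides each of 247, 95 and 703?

gcd(247, 95): 247 = 2·95 + 57; 95 = 1·57 + 38; 57 = 1·38 + 19; 38 = 2·19 + 0 → 19
gcd(19, 703): 703 = 37·19 + 0 → 19

19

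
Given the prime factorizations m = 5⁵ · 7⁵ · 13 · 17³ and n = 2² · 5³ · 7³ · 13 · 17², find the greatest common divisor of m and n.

min exponent per shared prime: 5³ · 7³ · 13 · 17² = 161081375

161081375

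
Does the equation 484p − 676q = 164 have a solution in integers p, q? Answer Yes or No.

Yes

By Bézout, 484p − 676q = 164 has integer solutions iff gcd(484, 676) | 164.
Euclid: 676 = 1·484 + 192; 484 = 2·192 + 100; 192 = 1·100 + 92; 100 = 1·92 + 8; 92 = 11·8 + 4; 8 = 2·4 + 0. gcd = 4; 164 mod 4 = 0. Yes.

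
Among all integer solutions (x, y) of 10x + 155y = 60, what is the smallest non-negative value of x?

6

Reduce mod 155: 10x ≡ 60 (mod 155). With g = gcd(10, 155) = 5 dividing 60, divide through: 2x ≡ 12 (mod 31).
Since gcd(2, 31) = 1, x ≡ 12·(2)⁻¹ ≡ 6 (mod 31). Smallest non-negative: 6.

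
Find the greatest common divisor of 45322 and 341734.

45322 = 2 · 17 · 31 · 43
341734 = 2 · 17 · 19 · 23²
Common: 2 · 17 = 34

34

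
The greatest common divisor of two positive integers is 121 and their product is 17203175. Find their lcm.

142175

Since gcd(a,b)·lcm(a,b) = ab, lcm = 17203175/121 = 142175.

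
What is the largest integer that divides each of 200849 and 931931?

200849 = 11 · 19 · 31²
931931 = 7³ · 11 · 13 · 19
Common: 11 · 19 = 209

209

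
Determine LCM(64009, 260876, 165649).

64009 = 11² · 23²; 260876 = 2² · 7² · 11³; 165649 = 11² · 37²
lcm takes max exponent of each prime: 2² · 7² · 11³ · 23² · 37² = 188926660076

188926660076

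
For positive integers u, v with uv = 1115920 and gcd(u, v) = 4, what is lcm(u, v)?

278980

For any two positive integers, gcd × lcm equals their product. Hence lcm = 1115920 / 4 = 278980.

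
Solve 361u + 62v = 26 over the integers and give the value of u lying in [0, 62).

Euclid: 361 = 5·62 + 51; 62 = 1·51 + 11; 51 = 4·11 + 7; 11 = 1·7 + 4; 7 = 1·4 + 3; 4 = 1·3 + 1; 3 = 3·1 + 0 → gcd = 1; 26 = 1·26.
Back-substitution yields 361·(-17) + 62·(99) = 1, so one solution is u = -17·26 = -442, v = 99·26 = 2574.
Solutions in u differ by 62/1 = 62; the one in [0, 62) is -442 mod 62 = 54.

54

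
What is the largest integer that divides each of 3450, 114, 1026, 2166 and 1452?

6

gcd(3450, 114): 3450 = 30·114 + 30; 114 = 3·30 + 24; 30 = 1·24 + 6; 24 = 4·6 + 0 → 6
gcd(6, 1026): 1026 = 171·6 + 0 → 6
gcd(6, 2166): 2166 = 361·6 + 0 → 6
gcd(6, 1452): 1452 = 242·6 + 0 → 6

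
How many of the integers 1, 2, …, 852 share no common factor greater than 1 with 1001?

614

Prime factors of 1001: 7, 11, 13. Count integers ≤ 852 divisible by none of them.
By inclusion–exclusion: 852 − ⌊852/7⌋ − ⌊852/11⌋ − ⌊852/13⌋ + ⌊852/77⌋ + ⌊852/91⌋ + ⌊852/143⌋ − ⌊852/1001⌋ = 614.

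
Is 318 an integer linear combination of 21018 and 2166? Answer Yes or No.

By Bézout, 21018m + 2166n = 318 has integer solutions iff gcd(21018, 2166) | 318.
Euclid: 21018 = 9·2166 + 1524; 2166 = 1·1524 + 642; 1524 = 2·642 + 240; 642 = 2·240 + 162; 240 = 1·162 + 78; 162 = 2·78 + 6; 78 = 13·6 + 0. gcd = 6; 318 mod 6 = 0. Yes.

Yes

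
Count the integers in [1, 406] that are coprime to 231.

212

231 = 3·7·11. Inclusion–exclusion on these primes:
406 − ⌊406/3⌋ − ⌊406/7⌋ − ⌊406/11⌋ + ⌊406/21⌋ + ⌊406/33⌋ + ⌊406/77⌋ − ⌊406/231⌋ = 212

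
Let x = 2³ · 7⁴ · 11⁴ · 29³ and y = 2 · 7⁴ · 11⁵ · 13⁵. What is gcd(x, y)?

70306082

min exponent per shared prime: 2 · 7⁴ · 11⁴ = 70306082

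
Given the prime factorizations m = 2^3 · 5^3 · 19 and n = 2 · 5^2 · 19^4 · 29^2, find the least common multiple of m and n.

max exponent per prime: 2^3 · 5^3 · 19^4 · 29^2 = 109599961000

109599961000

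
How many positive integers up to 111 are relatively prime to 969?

66

969 = 3·17·19. Inclusion–exclusion on these primes:
111 − ⌊111/3⌋ − ⌊111/17⌋ − ⌊111/19⌋ + ⌊111/51⌋ + ⌊111/57⌋ + ⌊111/323⌋ − ⌊111/969⌋ = 66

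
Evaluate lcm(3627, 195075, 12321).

lcm(3627, 195075) = 3627·195075/gcd = 707537025/9 = 78615225
lcm(78615225, 12321) = 78615225·12321/gcd = 968618187225/9 = 107624243025

107624243025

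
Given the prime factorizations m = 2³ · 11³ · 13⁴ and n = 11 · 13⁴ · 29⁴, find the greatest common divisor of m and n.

314171

min exponent per shared prime: 11 · 13⁴ = 314171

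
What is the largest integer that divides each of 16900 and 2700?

100

16900 = 2² · 5² · 13²
2700 = 2² · 3³ · 5²
Common: 2² · 5² = 100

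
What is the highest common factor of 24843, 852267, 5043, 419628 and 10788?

gcd(24843, 852267): 852267 = 34·24843 + 7605; 24843 = 3·7605 + 2028; 7605 = 3·2028 + 1521; 2028 = 1·1521 + 507; 1521 = 3·507 + 0 → 507
gcd(507, 5043): 5043 = 9·507 + 480; 507 = 1·480 + 27; 480 = 17·27 + 21; 27 = 1·21 + 6; 21 = 3·6 + 3; 6 = 2·3 + 0 → 3
gcd(3, 419628): 419628 = 139876·3 + 0 → 3
gcd(3, 10788): 10788 = 3596·3 + 0 → 3

3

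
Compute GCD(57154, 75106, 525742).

34

57154 = 2 · 17 · 41²; 75106 = 2 · 17 · 47²; 525742 = 2 · 7 · 17 · 47²
gcd takes min exponent of each prime: 2 · 17 = 34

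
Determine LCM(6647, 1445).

6647 = 17² · 23; 1445 = 5 · 17²
max exponents: 5 · 17² · 23 = 33235

33235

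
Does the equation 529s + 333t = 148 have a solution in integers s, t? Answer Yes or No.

gcd(529, 333): 529 = 1·333 + 196; 333 = 1·196 + 137; 196 = 1·137 + 59; 137 = 2·59 + 19; 59 = 3·19 + 2; 19 = 9·2 + 1; 2 = 2·1 + 0 → 1
1 divides 148, so a solution exists.

Yes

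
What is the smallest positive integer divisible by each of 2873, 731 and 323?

2347241

2873 = 13² · 17; 731 = 17 · 43; 323 = 17 · 19
lcm takes max exponent of each prime: 13² · 17 · 19 · 43 = 2347241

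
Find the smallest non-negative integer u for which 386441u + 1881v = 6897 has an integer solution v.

6

Euclid: 386441 = 205·1881 + 836; 1881 = 2·836 + 209; 836 = 4·209 + 0 → gcd = 209; 6897 = 209·33.
Back-substitution yields 386441·(-2) + 1881·(411) = 209, so one solution is u = -2·33 = -66, v = 411·33 = 13563.
Solutions in u differ by 1881/209 = 9; the one in [0, 9) is -66 mod 9 = 6.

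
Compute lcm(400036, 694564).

5343280852

400036 = 2² · 7² · 13 · 157; 694564 = 2² · 13 · 19² · 37
max exponents: 2² · 7² · 13 · 19² · 37 · 157 = 5343280852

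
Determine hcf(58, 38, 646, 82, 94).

gcd(58, 38): 58 = 1·38 + 20; 38 = 1·20 + 18; 20 = 1·18 + 2; 18 = 9·2 + 0 → 2
gcd(2, 646): 646 = 323·2 + 0 → 2
gcd(2, 82): 82 = 41·2 + 0 → 2
gcd(2, 94): 94 = 47·2 + 0 → 2

2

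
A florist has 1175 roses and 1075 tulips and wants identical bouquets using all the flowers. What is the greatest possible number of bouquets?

25

Euclid: 1175 = 1·1075 + 100; 1075 = 10·100 + 75; 100 = 1·75 + 25; 75 = 3·25 + 0. Last nonzero remainder: 25.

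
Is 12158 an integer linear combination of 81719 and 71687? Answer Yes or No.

gcd(81719, 71687): 81719 = 1·71687 + 10032; 71687 = 7·10032 + 1463; 10032 = 6·1463 + 1254; 1463 = 1·1254 + 209; 1254 = 6·209 + 0 → 209
209 does not divide 12158, so a solution does not exist.

No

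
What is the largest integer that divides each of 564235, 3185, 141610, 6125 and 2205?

564235 = 5 · 7⁴ · 47; 3185 = 5 · 7² · 13; 141610 = 2 · 5 · 7² · 17²; 6125 = 5³ · 7²; 2205 = 3² · 5 · 7²
gcd takes min exponent of each prime: 5 · 7² = 245

245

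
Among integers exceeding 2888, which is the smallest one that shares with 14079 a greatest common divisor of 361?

3610

Multiples of 361 above 2888: 361·9, 361·10, … . Need the cofactor coprime to 14079/361 = 39.
Checking s = 9, 10, … the first with gcd(s, 39) = 1 is s = 10, giving 3610.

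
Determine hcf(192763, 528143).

1

Euclid: 528143 = 2·192763 + 142617; 192763 = 1·142617 + 50146; 142617 = 2·50146 + 42325; 50146 = 1·42325 + 7821; 42325 = 5·7821 + 3220; 7821 = 2·3220 + 1381; 3220 = 2·1381 + 458; 1381 = 3·458 + 7; 458 = 65·7 + 3; 7 = 2·3 + 1; 3 = 3·1 + 0. Last nonzero remainder: 1.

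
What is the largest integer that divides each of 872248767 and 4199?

Euclid: 872248767 = 207727·4199 + 3094; 4199 = 1·3094 + 1105; 3094 = 2·1105 + 884; 1105 = 1·884 + 221; 884 = 4·221 + 0. Last nonzero remainder: 221.

221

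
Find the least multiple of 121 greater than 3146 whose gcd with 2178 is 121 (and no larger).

3509

gcd(x, 2178) = 121 forces 121 | x; write x = 121s. Then gcd(121s, 121·18) = 121·gcd(s, 18), so need gcd(s, 18) = 1.
121s > 3146 gives s ≥ 27. The least s ≥ 27 coprime to 18 is 29, so x = 121·29 = 3509.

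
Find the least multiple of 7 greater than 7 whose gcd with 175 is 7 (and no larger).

14

Multiples of 7 above 7: 7·2, 7·3, … . Need the cofactor coprime to 175/7 = 25.
Checking s = 2, 3, … the first with gcd(s, 25) = 1 is s = 2, giving 14.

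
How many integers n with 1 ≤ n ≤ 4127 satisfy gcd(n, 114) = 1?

114 = 2·3·19. Inclusion–exclusion on these primes:
4127 − ⌊4127/2⌋ − ⌊4127/3⌋ − ⌊4127/19⌋ + ⌊4127/6⌋ + ⌊4127/38⌋ + ⌊4127/57⌋ − ⌊4127/114⌋ = 1303

1303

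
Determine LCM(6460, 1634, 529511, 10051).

4095227483780

6460 = 2² · 5 · 17 · 19; 1634 = 2 · 19 · 43; 529511 = 19 · 29 · 31²; 10051 = 19 · 23²
lcm takes max exponent of each prime: 2² · 5 · 17 · 19 · 23² · 29 · 31² · 43 = 4095227483780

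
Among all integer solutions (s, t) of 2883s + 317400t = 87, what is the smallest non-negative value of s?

104589

Reduce mod 317400: 2883s ≡ 87 (mod 317400). With g = gcd(2883, 317400) = 3 dividing 87, divide through: 961s ≡ 29 (mod 105800).
Since gcd(961, 105800) = 1, s ≡ 29·(961)⁻¹ ≡ 104589 (mod 105800). Smallest non-negative: 104589.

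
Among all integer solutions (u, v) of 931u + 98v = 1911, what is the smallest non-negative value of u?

Reduce mod 98: 931u ≡ 1911 (mod 98). With g = gcd(931, 98) = 49 dividing 1911, divide through: 19u ≡ 39 (mod 2).
Since gcd(19, 2) = 1, u ≡ 39·(19)⁻¹ ≡ 1 (mod 2). Smallest non-negative: 1.

1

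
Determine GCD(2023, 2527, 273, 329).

7

gcd(2023, 2527): 2527 = 1·2023 + 504; 2023 = 4·504 + 7; 504 = 72·7 + 0 → 7
gcd(7, 273): 273 = 39·7 + 0 → 7
gcd(7, 329): 329 = 47·7 + 0 → 7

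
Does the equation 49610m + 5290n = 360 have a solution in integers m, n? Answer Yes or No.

Yes

By Bézout, 49610m + 5290n = 360 has integer solutions iff gcd(49610, 5290) | 360.
Euclid: 49610 = 9·5290 + 2000; 5290 = 2·2000 + 1290; 2000 = 1·1290 + 710; 1290 = 1·710 + 580; 710 = 1·580 + 130; 580 = 4·130 + 60; 130 = 2·60 + 10; 60 = 6·10 + 0. gcd = 10; 360 mod 10 = 0. Yes.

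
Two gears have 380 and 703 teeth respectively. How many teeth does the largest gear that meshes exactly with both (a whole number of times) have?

19

Euclid: 703 = 1·380 + 323; 380 = 1·323 + 57; 323 = 5·57 + 38; 57 = 1·38 + 19; 38 = 2·19 + 0. Last nonzero remainder: 19.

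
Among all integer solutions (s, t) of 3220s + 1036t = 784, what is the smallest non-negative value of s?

Reduce mod 1036: 3220s ≡ 784 (mod 1036). With g = gcd(3220, 1036) = 28 dividing 784, divide through: 115s ≡ 28 (mod 37).
Since gcd(115, 37) = 1, s ≡ 28·(115)⁻¹ ≡ 7 (mod 37). Smallest non-negative: 7.

7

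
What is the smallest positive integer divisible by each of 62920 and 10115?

127287160

gcd first: 62920 = 6·10115 + 2230; 10115 = 4·2230 + 1195; 2230 = 1·1195 + 1035; 1195 = 1·1035 + 160; 1035 = 6·160 + 75; 160 = 2·75 + 10; 75 = 7·10 + 5; 10 = 2·5 + 0 → gcd = 5
lcm = 62920·10115/gcd = 636435800/5 = 127287160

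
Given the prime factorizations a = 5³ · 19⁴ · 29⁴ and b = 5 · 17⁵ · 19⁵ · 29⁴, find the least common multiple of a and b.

max exponent per prime: 5³ · 17⁵ · 19⁵ · 29⁴ = 310824050937611860375

310824050937611860375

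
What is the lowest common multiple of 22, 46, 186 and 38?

lcm(22, 46) = 22·46/gcd = 1012/2 = 506
lcm(506, 186) = 506·186/gcd = 94116/2 = 47058
lcm(47058, 38) = 47058·38/gcd = 1788204/2 = 894102

894102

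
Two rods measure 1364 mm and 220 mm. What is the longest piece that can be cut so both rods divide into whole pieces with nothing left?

44

Euclid: 1364 = 6·220 + 44; 220 = 5·44 + 0. Last nonzero remainder: 44.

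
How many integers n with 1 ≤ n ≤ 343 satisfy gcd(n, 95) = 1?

260

Prime factors of 95: 5, 19. Count integers ≤ 343 divisible by none of them.
By inclusion–exclusion: 343 − ⌊343/5⌋ − ⌊343/19⌋ + ⌊343/95⌋ = 260.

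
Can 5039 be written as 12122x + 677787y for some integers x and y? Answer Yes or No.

gcd(12122, 677787): 677787 = 55·12122 + 11077; 12122 = 1·11077 + 1045; 11077 = 10·1045 + 627; 1045 = 1·627 + 418; 627 = 1·418 + 209; 418 = 2·209 + 0 → 209
209 does not divide 5039, so a solution does not exist.

No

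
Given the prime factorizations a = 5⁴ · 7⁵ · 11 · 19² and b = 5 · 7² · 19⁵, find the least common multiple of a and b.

286108596764375

max exponent per prime: 5⁴ · 7⁵ · 11 · 19⁵ = 286108596764375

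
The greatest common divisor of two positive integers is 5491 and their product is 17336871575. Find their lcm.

For any two positive integers, gcd × lcm equals their product. Hence lcm = 17336871575 / 5491 = 3157325.

3157325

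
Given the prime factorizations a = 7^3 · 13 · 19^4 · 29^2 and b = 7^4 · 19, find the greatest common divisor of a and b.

6517

min exponent per shared prime: 7^3 · 19 = 6517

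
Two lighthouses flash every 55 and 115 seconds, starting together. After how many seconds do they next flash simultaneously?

55 = 5 · 11; 115 = 5 · 23
max exponents: 5 · 11 · 23 = 1265

1265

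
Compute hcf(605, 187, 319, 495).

11

gcd(605, 187): 605 = 3·187 + 44; 187 = 4·44 + 11; 44 = 4·11 + 0 → 11
gcd(11, 319): 319 = 29·11 + 0 → 11
gcd(11, 495): 495 = 45·11 + 0 → 11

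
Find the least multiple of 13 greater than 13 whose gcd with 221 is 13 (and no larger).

26

221 = 13·17. Any m with gcd(m, 221) = 13 is a multiple of 13, say 13s, with s coprime to 17.
Need s > 13/13, so s ≥ 2. First s ≥ 2 with gcd(s, 17) = 1 is s = 2. Thus m = 13·2 = 26.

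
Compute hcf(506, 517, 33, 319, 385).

506 = 2 · 11 · 23; 517 = 11 · 47; 33 = 3 · 11; 319 = 11 · 29; 385 = 5 · 7 · 11
gcd takes min exponent of each prime: 11 = 11

11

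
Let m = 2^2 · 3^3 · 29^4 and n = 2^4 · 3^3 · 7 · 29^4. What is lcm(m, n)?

2138817744

max exponent per prime: 2^4 · 3^3 · 7 · 29^4 = 2138817744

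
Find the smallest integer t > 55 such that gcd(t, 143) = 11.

Multiples of 11 above 55: 11·6, 11·7, … . Need the cofactor coprime to 143/11 = 13.
Checking s = 6, 7, … the first with gcd(s, 13) = 1 is s = 6, giving 66.

66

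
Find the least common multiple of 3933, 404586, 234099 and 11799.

lcm(3933, 404586) = 3933·404586/gcd = 1591236738/171 = 9305478
lcm(9305478, 234099) = 9305478·234099/gcd = 2178403094322/171 = 12739199382
lcm(12739199382, 11799) = 12739199382·11799/gcd = 150309813508218/3933 = 38217598146

38217598146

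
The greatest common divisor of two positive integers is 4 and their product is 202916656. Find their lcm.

For any two positive integers, gcd × lcm equals their product. Hence lcm = 202916656 / 4 = 50729164.

50729164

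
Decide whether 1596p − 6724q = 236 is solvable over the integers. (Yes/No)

gcd(1596, 6724): 6724 = 4·1596 + 340; 1596 = 4·340 + 236; 340 = 1·236 + 104; 236 = 2·104 + 28; 104 = 3·28 + 20; 28 = 1·20 + 8; 20 = 2·8 + 4; 8 = 2·4 + 0 → 4
4 divides 236, so a solution exists.

Yes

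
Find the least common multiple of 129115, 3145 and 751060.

129115 = 5 · 7² · 17 · 31; 3145 = 5 · 17 · 37; 751060 = 2² · 5 · 17 · 47²
lcm takes max exponent of each prime: 2² · 5 · 7² · 17 · 31 · 37 · 47² = 42211825180

42211825180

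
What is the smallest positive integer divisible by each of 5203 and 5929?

254947

gcd first: 5929 = 1·5203 + 726; 5203 = 7·726 + 121; 726 = 6·121 + 0 → gcd = 121
lcm = 5203·5929/gcd = 30848587/121 = 254947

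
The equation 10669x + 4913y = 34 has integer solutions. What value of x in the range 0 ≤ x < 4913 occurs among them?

408

Euclid: 10669 = 2·4913 + 843; 4913 = 5·843 + 698; 843 = 1·698 + 145; 698 = 4·145 + 118; 145 = 1·118 + 27; 118 = 4·27 + 10; 27 = 2·10 + 7; 10 = 1·7 + 3; 7 = 2·3 + 1; 3 = 3·1 + 0 → gcd = 1; 34 = 1·34.
Back-substitution yields 10669·(1457) + 4913·(-3164) = 1, so one solution is x = 1457·34 = 49538, y = -3164·34 = -107576.
Solutions in x differ by 4913/1 = 4913; the one in [0, 4913) is 49538 mod 4913 = 408.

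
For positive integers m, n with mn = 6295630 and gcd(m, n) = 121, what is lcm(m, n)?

52030

For any two positive integers, gcd × lcm equals their product. Hence lcm = 6295630 / 121 = 52030.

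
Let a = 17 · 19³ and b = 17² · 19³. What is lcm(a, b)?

1982251

max exponent per prime: 17² · 19³ = 1982251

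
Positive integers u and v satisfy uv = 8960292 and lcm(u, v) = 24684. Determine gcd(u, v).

363

gcd·lcm = product, so gcd = 8960292/24684 = 363.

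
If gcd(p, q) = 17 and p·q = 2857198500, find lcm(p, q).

168070500

For any two positive integers, gcd × lcm equals their product. Hence lcm = 2857198500 / 17 = 168070500.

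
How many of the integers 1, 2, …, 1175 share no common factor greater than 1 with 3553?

3553 = 11·17·19. Inclusion–exclusion on these primes:
1175 − ⌊1175/11⌋ − ⌊1175/17⌋ − ⌊1175/19⌋ + ⌊1175/187⌋ + ⌊1175/209⌋ + ⌊1175/323⌋ − ⌊1175/3553⌋ = 953

953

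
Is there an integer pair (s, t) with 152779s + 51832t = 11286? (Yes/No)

Yes

By Bézout, 152779s + 51832t = 11286 has integer solutions iff gcd(152779, 51832) | 11286.
Euclid: 152779 = 2·51832 + 49115; 51832 = 1·49115 + 2717; 49115 = 18·2717 + 209; 2717 = 13·209 + 0. gcd = 209; 11286 mod 209 = 0. Yes.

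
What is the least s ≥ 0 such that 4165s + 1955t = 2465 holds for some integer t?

Euclid: 4165 = 2·1955 + 255; 1955 = 7·255 + 170; 255 = 1·170 + 85; 170 = 2·85 + 0 → gcd = 85; 2465 = 85·29.
Back-substitution yields 4165·(8) + 1955·(-17) = 85, so one solution is s = 8·29 = 232, t = -17·29 = -493.
Solutions in s differ by 1955/85 = 23; the one in [0, 23) is 232 mod 23 = 2.

2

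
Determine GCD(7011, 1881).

7011 = 3² · 19 · 41
1881 = 3² · 11 · 19
Common: 3² · 19 = 171

171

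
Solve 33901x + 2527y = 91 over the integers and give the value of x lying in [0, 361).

41

gcd(33901, 2527) = 7 (Euclid: 33901 = 13·2527 + 1050; 2527 = 2·1050 + 427; 1050 = 2·427 + 196; 427 = 2·196 + 35; 196 = 5·35 + 21; 35 = 1·21 + 14; 21 = 1·14 + 7; 14 = 2·7 + 0), and 7 | 91.
Extended Euclid: 33901·(142) + 2527·(-1905) = 7. Scale by 13: x₀ = 1846.
General solution x = x₀ + 361t; reducing mod 361 gives x = 41 (and y = -550).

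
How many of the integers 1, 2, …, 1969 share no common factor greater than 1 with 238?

794

Prime factors of 238: 2, 7, 17. Count integers ≤ 1969 divisible by none of them.
By inclusion–exclusion: 1969 − ⌊1969/2⌋ − ⌊1969/7⌋ − ⌊1969/17⌋ + ⌊1969/14⌋ + ⌊1969/34⌋ + ⌊1969/119⌋ − ⌊1969/238⌋ = 794.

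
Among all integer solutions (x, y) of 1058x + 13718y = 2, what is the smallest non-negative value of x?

Reduce mod 13718: 1058x ≡ 2 (mod 13718). With g = gcd(1058, 13718) = 2 dividing 2, divide through: 529x ≡ 1 (mod 6859).
Since gcd(529, 6859) = 1, x ≡ 1·(529)⁻¹ ≡ 1906 (mod 6859). Smallest non-negative: 1906.

1906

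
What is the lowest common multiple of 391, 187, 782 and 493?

249458

lcm(391, 187) = 391·187/gcd = 73117/17 = 4301
lcm(4301, 782) = 4301·782/gcd = 3363382/391 = 8602
lcm(8602, 493) = 8602·493/gcd = 4240786/17 = 249458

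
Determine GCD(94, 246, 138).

2

94 = 2 · 47; 246 = 2 · 3 · 41; 138 = 2 · 3 · 23
gcd takes min exponent of each prime: 2 = 2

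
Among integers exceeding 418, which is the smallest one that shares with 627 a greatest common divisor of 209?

gcd(x, 627) = 209 forces 209 | x; write x = 209s. Then gcd(209s, 209·3) = 209·gcd(s, 3), so need gcd(s, 3) = 1.
209s > 418 gives s ≥ 3. The least s ≥ 3 coprime to 3 is 4, so x = 209·4 = 836.

836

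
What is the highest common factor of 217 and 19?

217 = 7 · 31
19 = 19
Common: 1 = 1

1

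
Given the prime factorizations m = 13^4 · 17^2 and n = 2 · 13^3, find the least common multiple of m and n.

max exponent per prime: 2 · 13^4 · 17^2 = 16508258

16508258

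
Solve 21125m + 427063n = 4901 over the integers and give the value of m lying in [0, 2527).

1476

Reduce mod 427063: 21125m ≡ 4901 (mod 427063). With g = gcd(21125, 427063) = 169 dividing 4901, divide through: 125m ≡ 29 (mod 2527).
Since gcd(125, 2527) = 1, m ≡ 29·(125)⁻¹ ≡ 1476 (mod 2527). Smallest non-negative: 1476.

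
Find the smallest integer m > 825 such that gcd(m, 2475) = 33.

858

2475 = 33·75. Any m with gcd(m, 2475) = 33 is a multiple of 33, say 33s, with s coprime to 75.
Need s > 825/33, so s ≥ 26. First s ≥ 26 with gcd(s, 75) = 1 is s = 26. Thus m = 33·26 = 858.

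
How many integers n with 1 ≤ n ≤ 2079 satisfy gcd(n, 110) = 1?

756

110 = 2·5·11. Inclusion–exclusion on these primes:
2079 − ⌊2079/2⌋ − ⌊2079/5⌋ − ⌊2079/11⌋ + ⌊2079/10⌋ + ⌊2079/22⌋ + ⌊2079/55⌋ − ⌊2079/110⌋ = 756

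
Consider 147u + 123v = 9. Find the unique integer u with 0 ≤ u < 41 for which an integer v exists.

Euclid: 147 = 1·123 + 24; 123 = 5·24 + 3; 24 = 8·3 + 0 → gcd = 3; 9 = 3·3.
Back-substitution yields 147·(-5) + 123·(6) = 3, so one solution is u = -5·3 = -15, v = 6·3 = 18.
Solutions in u differ by 123/3 = 41; the one in [0, 41) is -15 mod 41 = 26.

26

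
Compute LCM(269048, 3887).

gcd first: 269048 = 69·3887 + 845; 3887 = 4·845 + 507; 845 = 1·507 + 338; 507 = 1·338 + 169; 338 = 2·169 + 0 → gcd = 169
lcm = 269048·3887/gcd = 1045789576/169 = 6188104

6188104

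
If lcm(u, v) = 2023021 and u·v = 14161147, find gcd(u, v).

gcd·lcm = product, so gcd = 14161147/2023021 = 7.

7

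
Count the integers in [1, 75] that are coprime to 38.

38 = 2·19. Inclusion–exclusion on these primes:
75 − ⌊75/2⌋ − ⌊75/19⌋ + ⌊75/38⌋ = 36

36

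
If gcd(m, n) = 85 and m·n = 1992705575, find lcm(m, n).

23443595

gcd·lcm = product, so lcm = 1992705575/85 = 23443595.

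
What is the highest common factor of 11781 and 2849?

Euclid: 11781 = 4·2849 + 385; 2849 = 7·385 + 154; 385 = 2·154 + 77; 154 = 2·77 + 0. Last nonzero remainder: 77.

77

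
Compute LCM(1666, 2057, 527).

6249166

lcm(1666, 2057) = 1666·2057/gcd = 3426962/17 = 201586
lcm(201586, 527) = 201586·527/gcd = 106235822/17 = 6249166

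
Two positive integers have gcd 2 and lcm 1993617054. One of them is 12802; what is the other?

m·n = gcd·lcm = 2·1993617054 = 3987234108, so n = 3987234108/12802 = 311454.

311454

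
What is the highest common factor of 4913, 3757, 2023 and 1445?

289

4913 = 17³; 3757 = 13 · 17²; 2023 = 7 · 17²; 1445 = 5 · 17²
gcd takes min exponent of each prime: 17² = 289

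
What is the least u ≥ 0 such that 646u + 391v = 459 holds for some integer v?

11

Reduce mod 391: 646u ≡ 459 (mod 391). With g = gcd(646, 391) = 17 dividing 459, divide through: 38u ≡ 27 (mod 23).
Since gcd(38, 23) = 1, u ≡ 27·(38)⁻¹ ≡ 11 (mod 23). Smallest non-negative: 11.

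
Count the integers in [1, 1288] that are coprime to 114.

Prime factors of 114: 2, 3, 19. Count integers ≤ 1288 divisible by none of them.
By inclusion–exclusion: 1288 − ⌊1288/2⌋ − ⌊1288/3⌋ − ⌊1288/19⌋ + ⌊1288/6⌋ + ⌊1288/38⌋ + ⌊1288/57⌋ − ⌊1288/114⌋ = 406.

406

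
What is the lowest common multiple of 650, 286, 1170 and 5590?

2767050

650 = 2 · 5² · 13; 286 = 2 · 11 · 13; 1170 = 2 · 3² · 5 · 13; 5590 = 2 · 5 · 13 · 43
lcm takes max exponent of each prime: 2 · 3² · 5² · 11 · 13 · 43 = 2767050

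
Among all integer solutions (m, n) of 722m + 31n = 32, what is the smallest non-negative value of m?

7

Euclid: 722 = 23·31 + 9; 31 = 3·9 + 4; 9 = 2·4 + 1; 4 = 4·1 + 0 → gcd = 1; 32 = 1·32.
Back-substitution yields 722·(7) + 31·(-163) = 1, so one solution is m = 7·32 = 224, n = -163·32 = -5216.
Solutions in m differ by 31/1 = 31; the one in [0, 31) is 224 mod 31 = 7.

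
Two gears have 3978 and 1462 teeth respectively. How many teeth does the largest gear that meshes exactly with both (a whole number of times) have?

3978 = 2 · 3² · 13 · 17
1462 = 2 · 17 · 43
Common: 2 · 17 = 34

34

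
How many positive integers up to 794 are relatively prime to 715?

Prime factors of 715: 5, 11, 13. Count integers ≤ 794 divisible by none of them.
By inclusion–exclusion: 794 − ⌊794/5⌋ − ⌊794/11⌋ − ⌊794/13⌋ + ⌊794/55⌋ + ⌊794/65⌋ + ⌊794/143⌋ − ⌊794/715⌋ = 533.

533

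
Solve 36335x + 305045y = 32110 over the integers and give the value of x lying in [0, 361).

152

gcd(36335, 305045) = 845 (Euclid: 305045 = 8·36335 + 14365; 36335 = 2·14365 + 7605; 14365 = 1·7605 + 6760; 7605 = 1·6760 + 845; 6760 = 8·845 + 0), and 845 | 32110.
Extended Euclid: 36335·(42) + 305045·(-5) = 845. Scale by 38: x₀ = 1596.
General solution x = x₀ + 361t; reducing mod 361 gives x = 152 (and y = -18).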